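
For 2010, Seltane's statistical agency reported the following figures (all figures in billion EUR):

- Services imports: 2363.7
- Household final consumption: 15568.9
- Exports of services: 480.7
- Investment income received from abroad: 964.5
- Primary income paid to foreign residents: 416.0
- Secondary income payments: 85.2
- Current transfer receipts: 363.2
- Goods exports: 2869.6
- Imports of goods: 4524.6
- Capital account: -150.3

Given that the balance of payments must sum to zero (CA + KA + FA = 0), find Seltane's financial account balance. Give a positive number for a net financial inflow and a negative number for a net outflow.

2861.8

Goods balance = 2869.6 - 4524.6 = -1655.0
Services balance = 480.7 - 2363.7 = -1883.0
Trade balance (goods + services) = -1655.0 + (-1883.0) = -3538.0
Net primary income = 964.5 - 416.0 = 548.5
Net secondary income = 363.2 - 85.2 = 278.0
Current account = -3538.0 + 548.5 + 278.0 = -2711.5
Financial account = -(-2711.5 + (-150.3)) = 2861.8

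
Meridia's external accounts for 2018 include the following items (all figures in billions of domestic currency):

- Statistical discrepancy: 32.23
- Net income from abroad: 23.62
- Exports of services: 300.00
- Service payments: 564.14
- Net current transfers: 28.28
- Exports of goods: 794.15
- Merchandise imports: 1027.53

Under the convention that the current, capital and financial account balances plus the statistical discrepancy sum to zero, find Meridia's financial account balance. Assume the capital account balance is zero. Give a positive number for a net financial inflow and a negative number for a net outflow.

413.39

Goods balance = 794.15 - 1027.53 = -233.38
Services balance = 300.00 - 564.14 = -264.14
Trade balance (goods + services) = -233.38 + (-264.14) = -497.52
Net primary income = 23.62
Net secondary income = 28.28
Current account = -497.52 + 23.62 + 28.28 = -445.62
Financial account = -(-445.62 + 32.23) = 413.39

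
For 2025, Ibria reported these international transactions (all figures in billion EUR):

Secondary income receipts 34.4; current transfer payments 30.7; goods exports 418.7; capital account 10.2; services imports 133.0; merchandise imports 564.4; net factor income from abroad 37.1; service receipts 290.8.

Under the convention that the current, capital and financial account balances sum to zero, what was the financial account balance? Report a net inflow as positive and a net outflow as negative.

Goods balance = 418.7 - 564.4 = -145.7
Services balance = 290.8 - 133.0 = 157.8
Trade balance (goods + services) = -145.7 + 157.8 = 12.1
Net primary income = 37.1
Net secondary income = 34.4 - 30.7 = 3.7
Current account = 12.1 + 37.1 + 3.7 = 52.9
Financial account = -(52.9 + 10.2) = -63.1

-63.1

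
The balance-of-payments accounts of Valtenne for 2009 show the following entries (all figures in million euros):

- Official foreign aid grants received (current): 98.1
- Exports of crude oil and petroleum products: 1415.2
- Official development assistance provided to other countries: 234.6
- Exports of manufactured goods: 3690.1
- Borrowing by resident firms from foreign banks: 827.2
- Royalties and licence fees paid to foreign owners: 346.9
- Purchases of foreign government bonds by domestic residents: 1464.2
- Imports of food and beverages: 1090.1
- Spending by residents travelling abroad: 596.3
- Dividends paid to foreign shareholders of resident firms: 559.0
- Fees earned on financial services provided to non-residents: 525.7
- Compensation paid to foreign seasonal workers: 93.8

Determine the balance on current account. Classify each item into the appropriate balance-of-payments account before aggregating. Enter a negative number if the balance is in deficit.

Goods: 3690.1 + 1415.2 - 1090.1 = 4015.2
Services: 525.7 - 346.9 - 596.3 = -417.5
Primary income: -93.8 - 559.0 = -652.8
Secondary income: 98.1 - 234.6 = -136.5
Current account = 4015.2 + (-417.5) + (-652.8) + (-136.5) = 2808.4
(Excluded from the current account — financial account: borrowing by resident firms from foreign banks 827.2, purchases of foreign government bonds by domestic residents 1464.2.)

2808.4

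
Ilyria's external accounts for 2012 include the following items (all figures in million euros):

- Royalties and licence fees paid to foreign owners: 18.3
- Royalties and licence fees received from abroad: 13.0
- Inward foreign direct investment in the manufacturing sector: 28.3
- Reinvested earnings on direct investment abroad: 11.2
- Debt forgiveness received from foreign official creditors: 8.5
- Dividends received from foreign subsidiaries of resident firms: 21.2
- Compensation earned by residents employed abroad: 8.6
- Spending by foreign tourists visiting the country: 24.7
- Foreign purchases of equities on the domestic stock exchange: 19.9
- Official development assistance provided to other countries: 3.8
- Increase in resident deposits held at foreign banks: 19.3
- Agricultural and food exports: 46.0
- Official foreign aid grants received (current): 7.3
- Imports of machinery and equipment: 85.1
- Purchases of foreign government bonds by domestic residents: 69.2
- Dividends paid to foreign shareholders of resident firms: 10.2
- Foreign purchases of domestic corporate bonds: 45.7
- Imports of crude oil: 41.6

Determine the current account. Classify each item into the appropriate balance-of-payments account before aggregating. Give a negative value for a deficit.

Goods: 46.0 - 41.6 - 85.1 = -80.7
Services: -18.3 + 24.7 + 13.0 = 19.4
Primary income: 11.2 - 10.2 + 21.2 + 8.6 = 30.8
Secondary income: -3.8 + 7.3 = 3.5
Current account = (-80.7) + 19.4 + 30.8 + 3.5 = -27.0
(Excluded from the current account — financial account: inward foreign direct investment in the manufacturing sector 28.3, foreign purchases of equities on the domestic stock exchange 19.9, increase in resident deposits held at foreign banks 19.3, purchases of foreign government bonds by domestic residents 69.2, foreign purchases of domestic corporate bonds 45.7; capital account: debt forgiveness received from foreign official creditors 8.5.)

-27.0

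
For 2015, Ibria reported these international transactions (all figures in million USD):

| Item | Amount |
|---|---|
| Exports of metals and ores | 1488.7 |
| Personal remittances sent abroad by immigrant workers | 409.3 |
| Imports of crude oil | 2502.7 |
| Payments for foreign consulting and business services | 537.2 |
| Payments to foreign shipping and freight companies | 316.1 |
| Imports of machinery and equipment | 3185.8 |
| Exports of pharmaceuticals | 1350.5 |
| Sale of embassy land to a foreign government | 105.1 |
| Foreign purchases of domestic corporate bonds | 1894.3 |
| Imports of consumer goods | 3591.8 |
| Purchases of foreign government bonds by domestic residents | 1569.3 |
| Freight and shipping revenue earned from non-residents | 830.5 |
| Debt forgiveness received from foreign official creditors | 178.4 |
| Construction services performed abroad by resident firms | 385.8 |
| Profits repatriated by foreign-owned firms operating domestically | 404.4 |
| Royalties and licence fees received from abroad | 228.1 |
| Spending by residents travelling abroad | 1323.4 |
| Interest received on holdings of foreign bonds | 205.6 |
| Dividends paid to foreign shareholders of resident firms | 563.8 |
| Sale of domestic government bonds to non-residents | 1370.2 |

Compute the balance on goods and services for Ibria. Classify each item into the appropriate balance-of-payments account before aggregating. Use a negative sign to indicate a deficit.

-7173.4

Goods: -3185.8 + 1488.7 - 2502.7 + 1350.5 - 3591.8 = -6441.1
Services: 830.5 - 537.2 + 385.8 - 316.1 - 1323.4 + 228.1 = -732.3
Trade balance = -6441.1 + (-732.3) = -7173.4
(Excluded from the trade balance — secondary income: personal remittances sent abroad by immigrant workers 409.3; capital account: sale of embassy land to a foreign government 105.1, debt forgiveness received from foreign official creditors 178.4; financial account: foreign purchases of domestic corporate bonds 1894.3, purchases of foreign government bonds by domestic residents 1569.3, sale of domestic government bonds to non-residents 1370.2; primary income: profits repatriated by foreign-owned firms operating domestically 404.4, interest received on holdings of foreign bonds 205.6, dividends paid to foreign shareholders of resident firms 563.8.)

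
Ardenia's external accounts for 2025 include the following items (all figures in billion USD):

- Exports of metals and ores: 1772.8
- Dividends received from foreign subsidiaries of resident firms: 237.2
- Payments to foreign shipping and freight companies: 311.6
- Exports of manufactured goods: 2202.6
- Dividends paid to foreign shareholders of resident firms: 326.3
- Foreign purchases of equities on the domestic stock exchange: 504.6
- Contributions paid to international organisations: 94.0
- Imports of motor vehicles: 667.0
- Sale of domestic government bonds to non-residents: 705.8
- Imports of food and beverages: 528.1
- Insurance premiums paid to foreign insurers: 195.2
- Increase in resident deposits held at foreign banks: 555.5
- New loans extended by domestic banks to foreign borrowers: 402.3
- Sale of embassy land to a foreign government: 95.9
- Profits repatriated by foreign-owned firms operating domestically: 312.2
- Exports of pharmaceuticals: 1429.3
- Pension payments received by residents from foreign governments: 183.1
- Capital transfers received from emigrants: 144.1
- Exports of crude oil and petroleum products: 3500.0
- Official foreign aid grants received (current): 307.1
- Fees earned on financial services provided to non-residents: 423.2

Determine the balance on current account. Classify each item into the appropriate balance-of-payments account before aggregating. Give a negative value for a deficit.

7620.9

Goods: 3500.0 - 667.0 + 1772.8 - 528.1 + 2202.6 + 1429.3 = 7709.6
Services: 423.2 - 311.6 - 195.2 = -83.6
Primary income: -326.3 + 237.2 - 312.2 = -401.3
Secondary income: 307.1 - 94.0 + 183.1 = 396.2
Current account = 7709.6 + (-83.6) + (-401.3) + 396.2 = 7620.9
(Excluded from the current account — financial account: foreign purchases of equities on the domestic stock exchange 504.6, sale of domestic government bonds to non-residents 705.8, increase in resident deposits held at foreign banks 555.5, new loans extended by domestic banks to foreign borrowers 402.3; capital account: sale of embassy land to a foreign government 95.9, capital transfers received from emigrants 144.1.)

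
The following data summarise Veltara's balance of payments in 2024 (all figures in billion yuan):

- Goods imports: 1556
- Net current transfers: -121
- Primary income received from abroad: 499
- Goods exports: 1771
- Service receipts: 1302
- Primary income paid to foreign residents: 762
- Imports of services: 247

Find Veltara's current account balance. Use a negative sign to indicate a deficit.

Goods balance = 1771 - 1556 = 215
Services balance = 1302 - 247 = 1055
Trade balance (goods + services) = 215 + 1055 = 1270
Net primary income = 499 - 762 = -263
Net secondary income = -121
Current account = 1270 + (-263) + (-121) = 886

886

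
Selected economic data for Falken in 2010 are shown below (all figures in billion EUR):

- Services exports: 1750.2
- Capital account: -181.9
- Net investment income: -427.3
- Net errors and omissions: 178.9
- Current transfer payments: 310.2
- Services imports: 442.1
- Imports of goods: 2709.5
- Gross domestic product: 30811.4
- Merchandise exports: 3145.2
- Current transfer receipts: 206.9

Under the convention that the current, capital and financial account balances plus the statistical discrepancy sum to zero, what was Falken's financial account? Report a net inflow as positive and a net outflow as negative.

-1210.2

Goods balance = 3145.2 - 2709.5 = 435.7
Services balance = 1750.2 - 442.1 = 1308.1
Trade balance (goods + services) = 435.7 + 1308.1 = 1743.8
Net primary income = -427.3
Net secondary income = 206.9 - 310.2 = -103.3
Current account = 1743.8 + (-427.3) + (-103.3) = 1213.2
Financial account = -(1213.2 + (-181.9) + 178.9) = -1210.2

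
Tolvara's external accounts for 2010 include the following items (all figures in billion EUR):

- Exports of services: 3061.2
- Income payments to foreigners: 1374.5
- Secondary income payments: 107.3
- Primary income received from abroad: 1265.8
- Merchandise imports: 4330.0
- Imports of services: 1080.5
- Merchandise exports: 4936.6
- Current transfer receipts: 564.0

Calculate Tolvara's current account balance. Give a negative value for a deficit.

Goods balance = 4936.6 - 4330.0 = 606.6
Services balance = 3061.2 - 1080.5 = 1980.7
Trade balance (goods + services) = 606.6 + 1980.7 = 2587.3
Net primary income = 1265.8 - 1374.5 = -108.7
Net secondary income = 564.0 - 107.3 = 456.7
Current account = 2587.3 + (-108.7) + 456.7 = 2935.3

2935.3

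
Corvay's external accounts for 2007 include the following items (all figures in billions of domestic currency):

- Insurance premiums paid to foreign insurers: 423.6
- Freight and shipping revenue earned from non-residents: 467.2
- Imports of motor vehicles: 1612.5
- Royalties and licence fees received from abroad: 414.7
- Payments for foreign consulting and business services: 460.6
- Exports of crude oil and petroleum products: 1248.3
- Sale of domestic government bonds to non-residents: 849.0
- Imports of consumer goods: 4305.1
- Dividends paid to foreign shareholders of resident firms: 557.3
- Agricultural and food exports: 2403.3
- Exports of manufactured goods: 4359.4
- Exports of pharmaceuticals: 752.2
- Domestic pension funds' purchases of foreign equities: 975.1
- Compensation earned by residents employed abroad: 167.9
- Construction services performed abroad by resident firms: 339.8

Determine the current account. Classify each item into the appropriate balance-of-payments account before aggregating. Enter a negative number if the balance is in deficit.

Goods: 2403.3 + 4359.4 - 1612.5 + 1248.3 + 752.2 - 4305.1 = 2845.6
Services: 414.7 - 423.6 + 467.2 + 339.8 - 460.6 = 337.5
Primary income: 167.9 - 557.3 = -389.4
Current account = 2845.6 + 337.5 + (-389.4) = 2793.7
(Excluded from the current account — financial account: sale of domestic government bonds to non-residents 849.0, domestic pension funds' purchases of foreign equities 975.1.)

2793.7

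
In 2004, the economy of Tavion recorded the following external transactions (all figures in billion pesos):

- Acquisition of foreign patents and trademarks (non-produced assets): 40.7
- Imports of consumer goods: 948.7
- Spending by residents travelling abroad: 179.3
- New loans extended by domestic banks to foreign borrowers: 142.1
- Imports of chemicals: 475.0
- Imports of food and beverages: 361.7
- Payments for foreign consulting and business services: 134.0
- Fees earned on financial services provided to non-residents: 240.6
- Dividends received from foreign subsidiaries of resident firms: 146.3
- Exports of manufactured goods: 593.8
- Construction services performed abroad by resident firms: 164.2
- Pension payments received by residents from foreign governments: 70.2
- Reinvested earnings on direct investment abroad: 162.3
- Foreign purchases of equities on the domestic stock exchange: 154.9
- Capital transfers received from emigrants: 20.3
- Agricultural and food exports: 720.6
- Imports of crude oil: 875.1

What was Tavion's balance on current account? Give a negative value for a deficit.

-875.8

Goods: 593.8 - 875.1 - 475.0 + 720.6 - 361.7 - 948.7 = -1346.1
Services: -179.3 + 164.2 - 134.0 + 240.6 = 91.5
Primary income: 162.3 + 146.3 = 308.6
Secondary income: 70.2
Current account = (-1346.1) + 91.5 + 308.6 + 70.2 = -875.8
(Excluded from the current account — capital account: acquisition of foreign patents and trademarks (non-produced assets) 40.7, capital transfers received from emigrants 20.3; financial account: new loans extended by domestic banks to foreign borrowers 142.1, foreign purchases of equities on the domestic stock exchange 154.9.)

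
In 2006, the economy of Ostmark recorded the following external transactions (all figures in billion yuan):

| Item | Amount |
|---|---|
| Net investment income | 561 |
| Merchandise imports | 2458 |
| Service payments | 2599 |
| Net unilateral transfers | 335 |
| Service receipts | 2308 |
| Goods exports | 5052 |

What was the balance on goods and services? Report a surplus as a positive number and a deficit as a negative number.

2303

Goods balance = 5052 - 2458 = 2594
Services balance = 2308 - 2599 = -291
Trade balance (goods + services) = 2594 + (-291) = 2303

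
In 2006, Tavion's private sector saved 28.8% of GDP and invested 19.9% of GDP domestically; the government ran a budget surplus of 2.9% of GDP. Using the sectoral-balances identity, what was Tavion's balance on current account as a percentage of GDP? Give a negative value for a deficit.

By the sectoral-balances identity, CA = (S_private - I) + (T - G).
Private balance = 28.8 - 19.9 = 8.9
Government balance (T - G) = 2.9
CA = 8.9 + 2.9 = 11.8

11.8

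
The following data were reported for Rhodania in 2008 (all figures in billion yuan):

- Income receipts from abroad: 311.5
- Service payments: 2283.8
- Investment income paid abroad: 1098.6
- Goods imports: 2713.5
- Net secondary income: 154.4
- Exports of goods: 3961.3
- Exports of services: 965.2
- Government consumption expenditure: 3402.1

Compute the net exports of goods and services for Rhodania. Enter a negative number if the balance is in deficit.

Goods balance = 3961.3 - 2713.5 = 1247.8
Services balance = 965.2 - 2283.8 = -1318.6
Trade balance (goods + services) = 1247.8 + (-1318.6) = -70.8

-70.8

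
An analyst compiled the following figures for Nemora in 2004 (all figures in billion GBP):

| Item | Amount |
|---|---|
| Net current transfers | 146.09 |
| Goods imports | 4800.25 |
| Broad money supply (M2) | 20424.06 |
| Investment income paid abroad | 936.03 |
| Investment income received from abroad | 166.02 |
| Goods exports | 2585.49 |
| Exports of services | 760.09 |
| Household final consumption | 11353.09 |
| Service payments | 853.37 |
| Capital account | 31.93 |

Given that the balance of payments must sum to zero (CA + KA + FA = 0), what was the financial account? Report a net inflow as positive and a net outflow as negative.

2900.03

Goods balance = 2585.49 - 4800.25 = -2214.76
Services balance = 760.09 - 853.37 = -93.28
Trade balance (goods + services) = -2214.76 + (-93.28) = -2308.04
Net primary income = 166.02 - 936.03 = -770.01
Net secondary income = 146.09
Current account = -2308.04 + (-770.01) + 146.09 = -2931.96
Financial account = -(-2931.96 + 31.93) = 2900.03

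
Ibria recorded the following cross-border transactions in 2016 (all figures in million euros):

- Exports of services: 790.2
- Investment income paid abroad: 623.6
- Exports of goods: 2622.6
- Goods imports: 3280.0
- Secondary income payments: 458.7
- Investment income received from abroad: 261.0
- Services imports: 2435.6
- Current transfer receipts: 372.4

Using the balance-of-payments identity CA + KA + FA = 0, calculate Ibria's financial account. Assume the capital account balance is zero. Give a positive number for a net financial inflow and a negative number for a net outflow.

Goods balance = 2622.6 - 3280.0 = -657.4
Services balance = 790.2 - 2435.6 = -1645.4
Trade balance (goods + services) = -657.4 + (-1645.4) = -2302.8
Net primary income = 261.0 - 623.6 = -362.6
Net secondary income = 372.4 - 458.7 = -86.3
Current account = -2302.8 + (-362.6) + (-86.3) = -2751.7
Financial account = -(-2751.7) = 2751.7

2751.7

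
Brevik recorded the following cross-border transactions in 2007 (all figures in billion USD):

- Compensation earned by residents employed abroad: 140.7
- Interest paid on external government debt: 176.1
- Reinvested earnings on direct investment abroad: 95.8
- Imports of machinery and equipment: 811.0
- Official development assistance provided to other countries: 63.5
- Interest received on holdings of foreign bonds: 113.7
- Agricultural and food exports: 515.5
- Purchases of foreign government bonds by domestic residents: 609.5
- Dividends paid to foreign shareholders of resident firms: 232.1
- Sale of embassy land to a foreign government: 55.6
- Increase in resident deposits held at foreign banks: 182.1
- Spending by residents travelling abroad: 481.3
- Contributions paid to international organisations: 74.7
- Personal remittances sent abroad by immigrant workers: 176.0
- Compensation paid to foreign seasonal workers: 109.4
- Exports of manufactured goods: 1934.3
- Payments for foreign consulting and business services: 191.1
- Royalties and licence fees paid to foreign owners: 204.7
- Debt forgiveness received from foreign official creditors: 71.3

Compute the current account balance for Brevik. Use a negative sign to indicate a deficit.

280.1

Goods: -811.0 + 1934.3 + 515.5 = 1638.8
Services: -481.3 - 191.1 - 204.7 = -877.1
Primary income: -109.4 - 232.1 + 113.7 + 140.7 + 95.8 - 176.1 = -167.4
Secondary income: -176.0 - 74.7 - 63.5 = -314.2
Current account = 1638.8 + (-877.1) + (-167.4) + (-314.2) = 280.1
(Excluded from the current account — financial account: purchases of foreign government bonds by domestic residents 609.5, increase in resident deposits held at foreign banks 182.1; capital account: sale of embassy land to a foreign government 55.6, debt forgiveness received from foreign official creditors 71.3.)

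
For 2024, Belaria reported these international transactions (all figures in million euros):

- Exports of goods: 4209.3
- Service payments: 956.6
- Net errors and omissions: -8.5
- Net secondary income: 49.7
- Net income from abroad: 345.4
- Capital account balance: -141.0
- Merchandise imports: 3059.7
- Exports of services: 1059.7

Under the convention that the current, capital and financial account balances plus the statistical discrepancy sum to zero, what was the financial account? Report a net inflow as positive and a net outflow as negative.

-1498.3

Goods balance = 4209.3 - 3059.7 = 1149.6
Services balance = 1059.7 - 956.6 = 103.1
Trade balance (goods + services) = 1149.6 + 103.1 = 1252.7
Net primary income = 345.4
Net secondary income = 49.7
Current account = 1252.7 + 345.4 + 49.7 = 1647.8
Financial account = -(1647.8 + (-141.0) + (-8.5)) = -1498.3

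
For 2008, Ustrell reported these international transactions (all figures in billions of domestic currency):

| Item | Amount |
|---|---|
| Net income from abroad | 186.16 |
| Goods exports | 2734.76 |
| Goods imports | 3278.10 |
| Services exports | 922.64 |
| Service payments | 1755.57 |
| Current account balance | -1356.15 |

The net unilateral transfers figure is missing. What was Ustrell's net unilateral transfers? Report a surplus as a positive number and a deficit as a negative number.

-166.04

Current account = goods balance + services balance + net primary income + net secondary income
Sum of the known components = -1190.11
Net unilateral transfers = CA - (known components) = -1356.15 - (-1190.11) = -166.04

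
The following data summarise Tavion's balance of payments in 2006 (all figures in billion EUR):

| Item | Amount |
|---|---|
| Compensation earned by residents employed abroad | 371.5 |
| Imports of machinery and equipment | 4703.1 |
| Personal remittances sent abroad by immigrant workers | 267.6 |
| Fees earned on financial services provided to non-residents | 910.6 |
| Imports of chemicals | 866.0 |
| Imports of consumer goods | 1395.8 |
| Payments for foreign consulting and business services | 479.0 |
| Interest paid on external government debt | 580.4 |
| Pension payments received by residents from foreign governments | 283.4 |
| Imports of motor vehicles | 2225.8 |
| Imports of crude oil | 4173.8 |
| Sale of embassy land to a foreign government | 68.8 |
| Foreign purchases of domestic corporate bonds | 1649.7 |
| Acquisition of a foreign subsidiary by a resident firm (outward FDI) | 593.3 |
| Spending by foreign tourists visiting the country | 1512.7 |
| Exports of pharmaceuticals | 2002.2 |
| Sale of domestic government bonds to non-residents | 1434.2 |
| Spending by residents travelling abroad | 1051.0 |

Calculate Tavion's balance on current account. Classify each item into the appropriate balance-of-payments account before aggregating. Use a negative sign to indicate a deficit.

Goods: -866.0 - 4173.8 - 1395.8 - 2225.8 - 4703.1 + 2002.2 = -11362.3
Services: 910.6 - 479.0 - 1051.0 + 1512.7 = 893.3
Primary income: 371.5 - 580.4 = -208.9
Secondary income: 283.4 - 267.6 = 15.8
Current account = (-11362.3) + 893.3 + (-208.9) + 15.8 = -10662.1
(Excluded from the current account — capital account: sale of embassy land to a foreign government 68.8; financial account: foreign purchases of domestic corporate bonds 1649.7, acquisition of a foreign subsidiary by a resident firm (outward FDI) 593.3, sale of domestic government bonds to non-residents 1434.2.)

-10662.1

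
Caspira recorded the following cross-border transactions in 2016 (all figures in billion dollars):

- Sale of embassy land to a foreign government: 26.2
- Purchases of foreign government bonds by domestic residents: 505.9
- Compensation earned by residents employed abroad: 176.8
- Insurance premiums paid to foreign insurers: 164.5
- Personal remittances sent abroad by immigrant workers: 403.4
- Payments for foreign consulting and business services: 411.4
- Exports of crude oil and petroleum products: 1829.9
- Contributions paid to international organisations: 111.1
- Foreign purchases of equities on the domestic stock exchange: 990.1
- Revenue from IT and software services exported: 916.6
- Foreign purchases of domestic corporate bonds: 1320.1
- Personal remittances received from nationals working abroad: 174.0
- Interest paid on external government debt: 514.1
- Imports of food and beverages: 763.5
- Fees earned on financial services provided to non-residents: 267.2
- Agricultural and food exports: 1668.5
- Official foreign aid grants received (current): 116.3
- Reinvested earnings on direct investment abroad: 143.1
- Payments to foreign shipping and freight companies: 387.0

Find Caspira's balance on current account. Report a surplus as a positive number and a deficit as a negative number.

2537.4

Goods: 1668.5 - 763.5 + 1829.9 = 2734.9
Services: 916.6 - 164.5 - 387.0 - 411.4 + 267.2 = 220.9
Primary income: 176.8 + 143.1 - 514.1 = -194.2
Secondary income: -111.1 - 403.4 + 116.3 + 174.0 = -224.2
Current account = 2734.9 + 220.9 + (-194.2) + (-224.2) = 2537.4
(Excluded from the current account — capital account: sale of embassy land to a foreign government 26.2; financial account: purchases of foreign government bonds by domestic residents 505.9, foreign purchases of equities on the domestic stock exchange 990.1, foreign purchases of domestic corporate bonds 1320.1.)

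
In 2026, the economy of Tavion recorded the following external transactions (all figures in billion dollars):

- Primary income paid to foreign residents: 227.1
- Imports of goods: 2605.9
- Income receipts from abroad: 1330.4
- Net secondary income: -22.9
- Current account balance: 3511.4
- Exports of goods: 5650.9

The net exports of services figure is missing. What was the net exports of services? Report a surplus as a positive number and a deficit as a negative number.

-614.0

Current account = goods balance + services balance + net primary income + net secondary income
Sum of the known components = 4125.4
Net exports of services = CA - (known components) = 3511.4 - 4125.4 = -614.0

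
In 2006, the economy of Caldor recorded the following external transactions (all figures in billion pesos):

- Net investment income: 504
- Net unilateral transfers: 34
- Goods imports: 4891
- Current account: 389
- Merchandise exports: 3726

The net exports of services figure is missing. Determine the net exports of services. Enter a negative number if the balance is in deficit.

Current account = goods balance + services balance + net primary income + net secondary income
Sum of the known components = -627
Net exports of services = CA - (known components) = 389 - (-627) = 1016

1016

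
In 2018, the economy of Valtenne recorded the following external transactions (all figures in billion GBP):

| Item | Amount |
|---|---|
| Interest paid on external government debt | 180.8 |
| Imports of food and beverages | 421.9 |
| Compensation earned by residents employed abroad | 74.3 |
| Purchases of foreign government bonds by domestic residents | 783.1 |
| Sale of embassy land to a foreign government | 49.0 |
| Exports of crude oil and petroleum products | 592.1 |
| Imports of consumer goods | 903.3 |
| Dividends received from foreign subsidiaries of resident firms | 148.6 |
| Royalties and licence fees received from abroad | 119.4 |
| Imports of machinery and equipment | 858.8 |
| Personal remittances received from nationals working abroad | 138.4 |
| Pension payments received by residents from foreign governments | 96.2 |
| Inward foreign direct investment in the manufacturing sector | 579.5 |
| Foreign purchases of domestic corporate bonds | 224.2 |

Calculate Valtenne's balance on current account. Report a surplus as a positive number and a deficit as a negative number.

Goods: -421.9 - 903.3 + 592.1 - 858.8 = -1591.9
Services: 119.4
Primary income: 148.6 + 74.3 - 180.8 = 42.1
Secondary income: 138.4 + 96.2 = 234.6
Current account = (-1591.9) + 119.4 + 42.1 + 234.6 = -1195.8
(Excluded from the current account — financial account: purchases of foreign government bonds by domestic residents 783.1, inward foreign direct investment in the manufacturing sector 579.5, foreign purchases of domestic corporate bonds 224.2; capital account: sale of embassy land to a foreign government 49.0.)

-1195.8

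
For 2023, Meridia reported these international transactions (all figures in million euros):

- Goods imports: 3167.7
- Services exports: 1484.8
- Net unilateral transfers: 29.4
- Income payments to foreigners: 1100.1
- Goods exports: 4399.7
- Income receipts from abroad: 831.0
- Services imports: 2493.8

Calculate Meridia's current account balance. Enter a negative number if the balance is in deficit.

Goods balance = 4399.7 - 3167.7 = 1232.0
Services balance = 1484.8 - 2493.8 = -1009.0
Trade balance (goods + services) = 1232.0 + (-1009.0) = 223.0
Net primary income = 831.0 - 1100.1 = -269.1
Net secondary income = 29.4
Current account = 223.0 + (-269.1) + 29.4 = -16.7

-16.7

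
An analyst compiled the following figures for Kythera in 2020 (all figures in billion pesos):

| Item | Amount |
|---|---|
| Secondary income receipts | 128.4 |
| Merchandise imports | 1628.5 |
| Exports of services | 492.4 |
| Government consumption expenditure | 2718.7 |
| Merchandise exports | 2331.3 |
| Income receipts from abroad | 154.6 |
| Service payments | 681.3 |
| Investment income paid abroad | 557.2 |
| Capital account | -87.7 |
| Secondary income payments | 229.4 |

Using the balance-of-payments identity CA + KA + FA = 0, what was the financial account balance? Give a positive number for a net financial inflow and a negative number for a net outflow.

Goods balance = 2331.3 - 1628.5 = 702.8
Services balance = 492.4 - 681.3 = -188.9
Trade balance (goods + services) = 702.8 + (-188.9) = 513.9
Net primary income = 154.6 - 557.2 = -402.6
Net secondary income = 128.4 - 229.4 = -101.0
Current account = 513.9 + (-402.6) + (-101.0) = 10.3
Financial account = -(10.3 + (-87.7)) = 77.4

77.4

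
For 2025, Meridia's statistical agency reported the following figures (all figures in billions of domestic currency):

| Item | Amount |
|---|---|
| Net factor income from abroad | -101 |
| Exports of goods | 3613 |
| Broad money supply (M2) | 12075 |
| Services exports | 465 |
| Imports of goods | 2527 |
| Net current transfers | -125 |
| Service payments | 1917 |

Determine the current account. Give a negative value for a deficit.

-592

Goods balance = 3613 - 2527 = 1086
Services balance = 465 - 1917 = -1452
Trade balance (goods + services) = 1086 + (-1452) = -366
Net primary income = -101
Net secondary income = -125
Current account = -366 + (-101) + (-125) = -592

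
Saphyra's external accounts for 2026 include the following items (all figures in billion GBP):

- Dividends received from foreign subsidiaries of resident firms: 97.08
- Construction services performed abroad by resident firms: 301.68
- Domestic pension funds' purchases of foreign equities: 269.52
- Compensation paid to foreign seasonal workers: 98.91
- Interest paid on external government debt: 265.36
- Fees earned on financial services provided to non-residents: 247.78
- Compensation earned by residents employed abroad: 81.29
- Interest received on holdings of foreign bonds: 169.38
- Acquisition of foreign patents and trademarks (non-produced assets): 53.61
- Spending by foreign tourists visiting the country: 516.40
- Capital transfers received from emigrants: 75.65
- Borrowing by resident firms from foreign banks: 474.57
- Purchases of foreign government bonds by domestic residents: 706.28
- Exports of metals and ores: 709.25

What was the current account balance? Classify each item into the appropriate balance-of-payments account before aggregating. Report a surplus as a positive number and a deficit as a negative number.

Goods: 709.25
Services: 247.78 + 301.68 + 516.40 = 1065.86
Primary income: 97.08 + 81.29 + 169.38 - 98.91 - 265.36 = -16.52
Current account = 709.25 + 1065.86 + (-16.52) = 1758.59
(Excluded from the current account — financial account: domestic pension funds' purchases of foreign equities 269.52, borrowing by resident firms from foreign banks 474.57, purchases of foreign government bonds by domestic residents 706.28; capital account: acquisition of foreign patents and trademarks (non-produced assets) 53.61, capital transfers received from emigrants 75.65.)

1758.59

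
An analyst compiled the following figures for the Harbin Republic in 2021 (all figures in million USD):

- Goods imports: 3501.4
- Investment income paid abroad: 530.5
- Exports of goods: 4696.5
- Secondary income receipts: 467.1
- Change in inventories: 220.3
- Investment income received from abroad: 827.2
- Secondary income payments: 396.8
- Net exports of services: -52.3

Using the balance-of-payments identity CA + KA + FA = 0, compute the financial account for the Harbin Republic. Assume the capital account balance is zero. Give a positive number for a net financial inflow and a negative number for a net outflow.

Goods balance = 4696.5 - 3501.4 = 1195.1
Services balance = -52.3
Trade balance (goods + services) = 1195.1 + (-52.3) = 1142.8
Net primary income = 827.2 - 530.5 = 296.7
Net secondary income = 467.1 - 396.8 = 70.3
Current account = 1142.8 + 296.7 + 70.3 = 1509.8
Financial account = -(1509.8) = -1509.8

-1509.8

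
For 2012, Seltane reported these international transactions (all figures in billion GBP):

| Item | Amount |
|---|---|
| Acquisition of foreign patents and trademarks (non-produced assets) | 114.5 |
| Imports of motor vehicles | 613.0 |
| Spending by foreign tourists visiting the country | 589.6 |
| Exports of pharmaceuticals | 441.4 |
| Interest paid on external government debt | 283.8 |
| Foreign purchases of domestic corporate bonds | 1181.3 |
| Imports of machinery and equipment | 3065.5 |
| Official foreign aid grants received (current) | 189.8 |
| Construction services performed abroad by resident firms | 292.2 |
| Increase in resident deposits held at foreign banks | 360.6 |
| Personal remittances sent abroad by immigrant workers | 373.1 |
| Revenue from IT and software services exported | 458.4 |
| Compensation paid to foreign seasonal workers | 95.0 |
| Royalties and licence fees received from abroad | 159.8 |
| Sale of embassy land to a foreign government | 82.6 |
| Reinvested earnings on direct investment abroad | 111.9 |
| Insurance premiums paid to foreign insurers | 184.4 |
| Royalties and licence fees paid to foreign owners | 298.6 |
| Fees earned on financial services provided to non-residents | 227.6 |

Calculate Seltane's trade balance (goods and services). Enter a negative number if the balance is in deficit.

-1992.5

Goods: 441.4 - 3065.5 - 613.0 = -3237.1
Services: -184.4 + 292.2 + 589.6 + 227.6 - 298.6 + 159.8 + 458.4 = 1244.6
Trade balance = -3237.1 + 1244.6 = -1992.5
(Excluded from the trade balance — capital account: acquisition of foreign patents and trademarks (non-produced assets) 114.5, sale of embassy land to a foreign government 82.6; primary income: interest paid on external government debt 283.8, compensation paid to foreign seasonal workers 95.0, reinvested earnings on direct investment abroad 111.9; financial account: foreign purchases of domestic corporate bonds 1181.3, increase in resident deposits held at foreign banks 360.6; secondary income: official foreign aid grants received (current) 189.8, personal remittances sent abroad by immigrant workers 373.1.)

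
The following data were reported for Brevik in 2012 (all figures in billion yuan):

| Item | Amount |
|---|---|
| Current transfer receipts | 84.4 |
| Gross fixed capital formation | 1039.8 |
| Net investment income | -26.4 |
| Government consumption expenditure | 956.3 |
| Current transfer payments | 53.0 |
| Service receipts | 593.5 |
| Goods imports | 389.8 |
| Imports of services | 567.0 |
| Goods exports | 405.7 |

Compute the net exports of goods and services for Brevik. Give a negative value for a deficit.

42.4

Goods balance = 405.7 - 389.8 = 15.9
Services balance = 593.5 - 567.0 = 26.5
Trade balance (goods + services) = 15.9 + 26.5 = 42.4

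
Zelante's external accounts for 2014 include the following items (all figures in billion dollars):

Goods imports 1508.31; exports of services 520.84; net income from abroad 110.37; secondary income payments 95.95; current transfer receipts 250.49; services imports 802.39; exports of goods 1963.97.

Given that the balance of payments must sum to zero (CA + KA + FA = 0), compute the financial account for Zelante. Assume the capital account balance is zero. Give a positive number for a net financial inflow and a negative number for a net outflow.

-439.02

Goods balance = 1963.97 - 1508.31 = 455.66
Services balance = 520.84 - 802.39 = -281.55
Trade balance (goods + services) = 455.66 + (-281.55) = 174.11
Net primary income = 110.37
Net secondary income = 250.49 - 95.95 = 154.54
Current account = 174.11 + 110.37 + 154.54 = 439.02
Financial account = -(439.02) = -439.02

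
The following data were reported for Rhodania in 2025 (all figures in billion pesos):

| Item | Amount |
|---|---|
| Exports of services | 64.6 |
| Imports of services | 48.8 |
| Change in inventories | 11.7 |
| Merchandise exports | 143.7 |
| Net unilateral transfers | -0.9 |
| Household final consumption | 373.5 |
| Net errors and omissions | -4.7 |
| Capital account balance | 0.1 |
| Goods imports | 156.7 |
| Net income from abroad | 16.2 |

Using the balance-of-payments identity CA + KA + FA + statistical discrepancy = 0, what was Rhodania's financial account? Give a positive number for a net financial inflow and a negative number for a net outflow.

-13.5

Goods balance = 143.7 - 156.7 = -13.0
Services balance = 64.6 - 48.8 = 15.8
Trade balance (goods + services) = -13.0 + 15.8 = 2.8
Net primary income = 16.2
Net secondary income = -0.9
Current account = 2.8 + 16.2 + (-0.9) = 18.1
Financial account = -(18.1 + 0.1 + (-4.7)) = -13.5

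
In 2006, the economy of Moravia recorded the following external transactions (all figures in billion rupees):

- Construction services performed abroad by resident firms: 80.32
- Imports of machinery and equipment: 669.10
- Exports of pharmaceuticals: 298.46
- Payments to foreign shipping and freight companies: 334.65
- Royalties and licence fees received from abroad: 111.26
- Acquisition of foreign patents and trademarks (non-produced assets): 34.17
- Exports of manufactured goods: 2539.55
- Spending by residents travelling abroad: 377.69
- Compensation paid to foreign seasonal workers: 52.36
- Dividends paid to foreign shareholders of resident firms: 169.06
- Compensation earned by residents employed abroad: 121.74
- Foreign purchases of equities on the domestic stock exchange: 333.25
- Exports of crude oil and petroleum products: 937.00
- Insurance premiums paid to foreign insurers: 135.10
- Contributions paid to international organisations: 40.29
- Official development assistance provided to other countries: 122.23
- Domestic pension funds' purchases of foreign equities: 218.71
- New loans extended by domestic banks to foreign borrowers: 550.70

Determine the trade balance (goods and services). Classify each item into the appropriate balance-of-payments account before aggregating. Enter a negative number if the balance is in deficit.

2450.05

Goods: 298.46 + 937.00 - 669.10 + 2539.55 = 3105.91
Services: -377.69 + 111.26 + 80.32 - 334.65 - 135.10 = -655.86
Trade balance = 3105.91 + (-655.86) = 2450.05
(Excluded from the trade balance — capital account: acquisition of foreign patents and trademarks (non-produced assets) 34.17; primary income: compensation paid to foreign seasonal workers 52.36, dividends paid to foreign shareholders of resident firms 169.06, compensation earned by residents employed abroad 121.74; financial account: foreign purchases of equities on the domestic stock exchange 333.25, domestic pension funds' purchases of foreign equities 218.71, new loans extended by domestic banks to foreign borrowers 550.70; secondary income: contributions paid to international organisations 40.29, official development assistance provided to other countries 122.23.)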